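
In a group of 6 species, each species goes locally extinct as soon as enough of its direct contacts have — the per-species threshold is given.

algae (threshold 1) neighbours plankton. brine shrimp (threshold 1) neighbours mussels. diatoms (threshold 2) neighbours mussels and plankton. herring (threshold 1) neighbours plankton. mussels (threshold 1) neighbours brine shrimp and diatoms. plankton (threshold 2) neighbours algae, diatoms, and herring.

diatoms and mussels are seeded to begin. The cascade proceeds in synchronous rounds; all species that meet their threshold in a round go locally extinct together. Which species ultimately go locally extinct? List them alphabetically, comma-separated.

Round 1 — diatoms, mussels go locally extinct (initial).
Round 2 — checking thresholds:
  brine shrimp: 1 of 1 neighbours ≥ 1, goes locally extinct.
  plankton: 1 of 3 neighbours < 2, holds.
Round 3 — no new extinctions; cascade stops.

brine shrimp, diatoms, mussels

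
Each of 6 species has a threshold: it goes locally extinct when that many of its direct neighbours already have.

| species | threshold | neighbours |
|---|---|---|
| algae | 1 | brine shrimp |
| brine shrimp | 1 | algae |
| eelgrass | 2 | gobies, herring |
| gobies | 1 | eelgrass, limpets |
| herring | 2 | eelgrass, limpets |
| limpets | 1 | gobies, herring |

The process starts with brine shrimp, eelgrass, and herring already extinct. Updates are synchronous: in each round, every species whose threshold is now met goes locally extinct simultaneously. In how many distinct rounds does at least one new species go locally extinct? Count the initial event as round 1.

2

Round 1 — brine shrimp, eelgrass, herring go locally extinct (initial).
Round 2 — checking thresholds:
  algae: 1 of 1 neighbours ≥ 1, goes locally extinct.
  gobies: 1 of 2 neighbours ≥ 1, goes locally extinct.
  limpets: 1 of 2 neighbours ≥ 1, goes locally extinct.
Round 3 — no new extinctions; cascade stops.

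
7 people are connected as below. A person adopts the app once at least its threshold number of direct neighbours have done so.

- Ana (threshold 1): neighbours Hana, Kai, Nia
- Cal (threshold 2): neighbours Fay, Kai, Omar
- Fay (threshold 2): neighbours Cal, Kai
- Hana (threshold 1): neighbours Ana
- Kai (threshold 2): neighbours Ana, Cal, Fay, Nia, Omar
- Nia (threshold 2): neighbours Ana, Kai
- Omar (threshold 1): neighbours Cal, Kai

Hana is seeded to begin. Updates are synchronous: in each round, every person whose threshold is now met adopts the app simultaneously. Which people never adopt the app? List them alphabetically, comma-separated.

Round 1 — Hana adopts the app (initial).
Round 2 — checking thresholds:
  Ana: 1 of 3 neighbours ≥ 1, adopts the app.
Round 3 — no new adoptions; cascade stops.

Cal, Fay, Kai, Nia, Omar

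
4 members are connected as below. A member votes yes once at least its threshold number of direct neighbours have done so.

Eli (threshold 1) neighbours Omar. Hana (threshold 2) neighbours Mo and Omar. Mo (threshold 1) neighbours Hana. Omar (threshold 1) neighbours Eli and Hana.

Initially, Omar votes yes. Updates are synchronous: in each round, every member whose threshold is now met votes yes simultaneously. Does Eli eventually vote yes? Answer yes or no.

yes

Round 1 — Omar votes yes (initial).
Round 2 — checking thresholds:
  Eli: 1 of 1 neighbours ≥ 1, votes yes.
  Hana: 1 of 2 neighbours < 2, holds.
Round 3 — no new yes votes; cascade stops.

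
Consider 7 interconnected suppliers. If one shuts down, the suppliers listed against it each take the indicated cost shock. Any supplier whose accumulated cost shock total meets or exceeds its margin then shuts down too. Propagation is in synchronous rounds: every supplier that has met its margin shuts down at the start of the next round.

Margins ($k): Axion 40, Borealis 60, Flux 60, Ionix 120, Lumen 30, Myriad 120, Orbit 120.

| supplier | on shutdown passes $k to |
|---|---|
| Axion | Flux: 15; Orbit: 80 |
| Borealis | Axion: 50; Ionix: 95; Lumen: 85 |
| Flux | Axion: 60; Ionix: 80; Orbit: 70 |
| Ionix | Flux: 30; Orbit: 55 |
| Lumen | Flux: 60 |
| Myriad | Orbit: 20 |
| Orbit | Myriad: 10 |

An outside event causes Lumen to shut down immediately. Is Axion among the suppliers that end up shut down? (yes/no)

Round 1 — Lumen shuts down (initial).
  Flux: +60 → 60 ≥ 60
Round 2 — Flux shuts down.
  Axion: +60 → 60 ≥ 40
  Ionix: +80 → 80 < 120
  Orbit: +70 → 70 < 120
Round 3 — Axion shuts down.
  Orbit: +80 → 150 ≥ 120
Round 4 — Orbit shuts down.
  Myriad: +10 → 10 < 120
No further shutdowns.

yes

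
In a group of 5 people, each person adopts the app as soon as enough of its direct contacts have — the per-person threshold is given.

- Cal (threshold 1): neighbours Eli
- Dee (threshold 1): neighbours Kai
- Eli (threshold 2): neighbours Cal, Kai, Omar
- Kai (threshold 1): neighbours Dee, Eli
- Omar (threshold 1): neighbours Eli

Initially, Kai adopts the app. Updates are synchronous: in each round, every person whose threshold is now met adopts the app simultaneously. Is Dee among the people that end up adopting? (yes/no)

Round 1 — Kai adopts the app (initial).
Round 2 — checking thresholds:
  Dee: 1 of 1 neighbours ≥ 1, adopts the app.
  Eli: 1 of 3 neighbours < 2, not yet.
Round 3 — no new adoptions; cascade stops.

yes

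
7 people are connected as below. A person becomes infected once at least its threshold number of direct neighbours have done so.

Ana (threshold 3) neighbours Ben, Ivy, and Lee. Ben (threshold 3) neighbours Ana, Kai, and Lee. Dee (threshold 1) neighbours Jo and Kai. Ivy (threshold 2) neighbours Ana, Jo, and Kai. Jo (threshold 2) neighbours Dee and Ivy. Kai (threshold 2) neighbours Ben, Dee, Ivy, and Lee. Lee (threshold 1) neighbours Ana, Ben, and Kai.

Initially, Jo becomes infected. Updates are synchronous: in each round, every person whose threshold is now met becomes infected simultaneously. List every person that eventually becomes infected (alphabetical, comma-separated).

Dee, Jo

Round 1 — Jo becomes infected (initial).
Round 2 — checking thresholds:
  Dee: 1 of 2 neighbours ≥ 1, becomes infected.
  Ivy: 1 of 3 neighbours < 2, below threshold.
Round 3 — no new infections; cascade stops.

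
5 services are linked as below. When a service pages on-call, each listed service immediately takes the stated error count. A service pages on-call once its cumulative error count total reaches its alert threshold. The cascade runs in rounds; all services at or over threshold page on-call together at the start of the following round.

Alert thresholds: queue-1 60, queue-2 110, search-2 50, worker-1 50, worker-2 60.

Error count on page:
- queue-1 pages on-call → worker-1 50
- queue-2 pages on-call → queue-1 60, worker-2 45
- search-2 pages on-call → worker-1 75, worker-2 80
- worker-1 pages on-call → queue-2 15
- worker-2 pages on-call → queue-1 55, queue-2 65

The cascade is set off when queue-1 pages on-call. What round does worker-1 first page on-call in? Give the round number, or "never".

Round 1 — queue-1 pages on-call (initial).
  worker-1: +50 → 50 ≥ 50
Round 2 — worker-1 pages on-call.
  queue-2: +15 → 15 < 110
No further pages.

2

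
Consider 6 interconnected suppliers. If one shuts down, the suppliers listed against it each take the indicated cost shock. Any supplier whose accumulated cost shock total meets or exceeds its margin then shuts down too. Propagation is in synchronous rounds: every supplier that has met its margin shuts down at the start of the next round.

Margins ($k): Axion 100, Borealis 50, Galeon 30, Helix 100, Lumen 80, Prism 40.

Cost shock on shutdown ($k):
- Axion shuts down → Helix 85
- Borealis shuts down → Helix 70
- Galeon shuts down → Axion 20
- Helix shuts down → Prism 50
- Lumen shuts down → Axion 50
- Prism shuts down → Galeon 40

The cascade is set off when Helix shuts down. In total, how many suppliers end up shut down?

Round 1 — Helix shuts down (initial).
  Prism: +50 → 50 ≥ 40
Round 2 — Prism shuts down.
  Galeon: +40 → 40 ≥ 30
Round 3 — Galeon shuts down.
  Axion: +20 → 20 < 100
No further shutdowns.

3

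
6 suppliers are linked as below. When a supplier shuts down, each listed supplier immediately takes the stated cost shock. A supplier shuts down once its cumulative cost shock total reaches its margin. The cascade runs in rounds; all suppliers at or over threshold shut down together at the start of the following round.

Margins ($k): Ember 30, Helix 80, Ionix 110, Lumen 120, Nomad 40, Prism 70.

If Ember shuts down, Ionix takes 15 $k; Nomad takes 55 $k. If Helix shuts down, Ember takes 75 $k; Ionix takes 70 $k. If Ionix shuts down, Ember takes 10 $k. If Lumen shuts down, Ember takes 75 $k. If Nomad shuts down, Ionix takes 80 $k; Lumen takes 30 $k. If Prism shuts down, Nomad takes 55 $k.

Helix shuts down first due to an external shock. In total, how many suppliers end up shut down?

4

Round 1 — Helix shuts down (initial).
  Ember: +75 → 75 ≥ 30
  Ionix: +70 → 70 < 110
Round 2 — Ember shuts down.
  Ionix: +15 → 85 < 110
  Nomad: +55 → 55 ≥ 40
Round 3 — Nomad shuts down.
  Ionix: +80 → 165 ≥ 110
  Lumen: +30 → 30 < 120
Round 4 — Ionix shuts down.
No further shutdowns.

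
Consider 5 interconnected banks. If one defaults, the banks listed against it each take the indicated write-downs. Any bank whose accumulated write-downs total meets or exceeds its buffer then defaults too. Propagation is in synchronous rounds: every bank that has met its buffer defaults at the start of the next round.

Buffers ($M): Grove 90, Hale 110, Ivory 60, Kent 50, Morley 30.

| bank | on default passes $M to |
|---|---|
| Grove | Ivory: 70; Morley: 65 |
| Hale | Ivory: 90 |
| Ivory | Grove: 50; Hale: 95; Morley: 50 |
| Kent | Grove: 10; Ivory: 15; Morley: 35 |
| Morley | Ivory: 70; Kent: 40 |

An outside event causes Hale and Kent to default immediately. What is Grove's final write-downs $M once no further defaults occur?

60

Round 1 — Hale, Kent default (initial).
  Grove: +10 → 10 < 90
  Ivory: +90+15 → 105 ≥ 60
  Morley: +35 → 35 ≥ 30
Round 2 — Ivory, Morley default.
  Grove: +50 → 60 < 90
No further defaults.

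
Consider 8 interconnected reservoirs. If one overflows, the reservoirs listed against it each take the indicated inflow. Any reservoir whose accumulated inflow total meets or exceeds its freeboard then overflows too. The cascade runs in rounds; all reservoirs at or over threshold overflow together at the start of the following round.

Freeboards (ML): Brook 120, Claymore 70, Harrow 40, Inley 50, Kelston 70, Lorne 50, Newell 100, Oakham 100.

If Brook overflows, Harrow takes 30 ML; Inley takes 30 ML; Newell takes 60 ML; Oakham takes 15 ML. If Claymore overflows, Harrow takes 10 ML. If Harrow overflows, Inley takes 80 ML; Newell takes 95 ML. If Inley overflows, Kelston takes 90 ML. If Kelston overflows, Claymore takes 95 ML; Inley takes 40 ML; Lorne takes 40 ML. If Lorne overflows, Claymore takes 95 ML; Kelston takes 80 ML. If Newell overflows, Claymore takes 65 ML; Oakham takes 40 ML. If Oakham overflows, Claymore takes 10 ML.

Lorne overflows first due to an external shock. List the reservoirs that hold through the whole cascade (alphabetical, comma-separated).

Brook, Harrow, Inley, Newell, Oakham

Round 1 — Lorne overflows (initial).
  Claymore: +95 → 95 ≥ 70
  Kelston: +80 → 80 ≥ 70
Round 2 — Claymore, Kelston overflow.
  Harrow: +10 → 10 < 40
  Inley: +40 → 40 < 50
No further overflows.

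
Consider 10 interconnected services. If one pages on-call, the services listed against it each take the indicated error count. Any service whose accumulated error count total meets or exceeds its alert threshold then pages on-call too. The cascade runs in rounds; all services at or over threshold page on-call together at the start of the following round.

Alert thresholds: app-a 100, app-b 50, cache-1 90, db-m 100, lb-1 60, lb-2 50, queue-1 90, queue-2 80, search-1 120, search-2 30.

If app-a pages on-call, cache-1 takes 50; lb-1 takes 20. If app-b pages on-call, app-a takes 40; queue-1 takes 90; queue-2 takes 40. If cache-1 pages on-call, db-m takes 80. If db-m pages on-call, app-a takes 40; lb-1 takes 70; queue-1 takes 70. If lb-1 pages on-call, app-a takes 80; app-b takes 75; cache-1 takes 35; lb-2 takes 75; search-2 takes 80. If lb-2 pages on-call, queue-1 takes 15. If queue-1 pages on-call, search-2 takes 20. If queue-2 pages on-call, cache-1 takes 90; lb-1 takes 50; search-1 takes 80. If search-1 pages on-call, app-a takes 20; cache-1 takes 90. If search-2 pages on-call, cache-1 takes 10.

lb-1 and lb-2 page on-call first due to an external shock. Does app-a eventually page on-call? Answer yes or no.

yes

Round 1 — lb-1, lb-2 page on-call (initial).
  app-a: +80 → 80 < 100
  app-b: +75 → 75 ≥ 50
  cache-1: +35 → 35 < 90
  queue-1: +15 → 15 < 90
  search-2: +80 → 80 ≥ 30
Round 2 — app-b, search-2 page on-call.
  app-a: +40 → 120 ≥ 100
  cache-1: +10 → 45 < 90
  queue-1: +90 → 105 ≥ 90
  queue-2: +40 → 40 < 80
Round 3 — app-a, queue-1 page on-call.
  cache-1: +50 → 95 ≥ 90
Round 4 — cache-1 pages on-call.
  db-m: +80 → 80 < 100
No further pages.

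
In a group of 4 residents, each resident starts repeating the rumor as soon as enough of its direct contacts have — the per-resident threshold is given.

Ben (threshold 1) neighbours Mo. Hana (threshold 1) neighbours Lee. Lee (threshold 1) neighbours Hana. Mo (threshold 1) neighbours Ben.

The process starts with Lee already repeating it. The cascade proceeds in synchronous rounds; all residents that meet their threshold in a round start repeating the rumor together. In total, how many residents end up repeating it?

Round 1 — Lee starts repeating the rumor (initial).
Round 2 — checking thresholds:
  Hana: 1 of 1 neighbours ≥ 1, starts repeating the rumor.
Round 3 — no new spreads; cascade stops.

2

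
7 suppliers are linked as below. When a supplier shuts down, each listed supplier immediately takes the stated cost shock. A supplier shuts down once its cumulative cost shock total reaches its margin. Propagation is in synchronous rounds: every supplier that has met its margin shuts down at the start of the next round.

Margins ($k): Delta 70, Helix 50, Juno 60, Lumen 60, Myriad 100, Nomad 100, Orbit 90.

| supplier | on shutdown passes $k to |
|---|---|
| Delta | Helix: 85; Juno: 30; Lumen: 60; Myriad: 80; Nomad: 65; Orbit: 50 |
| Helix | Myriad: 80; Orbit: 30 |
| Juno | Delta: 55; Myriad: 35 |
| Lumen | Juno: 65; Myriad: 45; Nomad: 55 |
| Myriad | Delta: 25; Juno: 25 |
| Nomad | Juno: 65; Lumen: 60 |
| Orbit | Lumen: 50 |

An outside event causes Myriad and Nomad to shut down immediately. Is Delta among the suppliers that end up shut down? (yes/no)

Round 1 — Myriad, Nomad shut down (initial).
  Delta: +25 → 25 < 70
  Juno: +25+65 → 90 ≥ 60
  Lumen: +60 → 60 ≥ 60
Round 2 — Juno, Lumen shut down.
  Delta: +55 → 80 ≥ 70
Round 3 — Delta shuts down.
  Helix: +85 → 85 ≥ 50
  Orbit: +50 → 50 < 90
Round 4 — Helix shuts down.
  Orbit: +30 → 80 < 90
No further shutdowns.

yes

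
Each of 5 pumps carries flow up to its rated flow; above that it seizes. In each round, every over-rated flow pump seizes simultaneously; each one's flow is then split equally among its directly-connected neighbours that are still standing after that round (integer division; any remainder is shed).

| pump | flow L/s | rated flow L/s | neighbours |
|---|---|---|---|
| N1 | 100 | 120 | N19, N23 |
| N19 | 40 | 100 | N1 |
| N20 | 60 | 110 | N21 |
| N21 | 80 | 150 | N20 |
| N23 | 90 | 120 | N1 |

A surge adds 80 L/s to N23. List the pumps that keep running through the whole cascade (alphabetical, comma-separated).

N20, N21

Round 1 — N23 at 170 > 120. N23 seizes.
  N23 sheds 170 L/s to N1: 170 each.
    N1: 100+170 = 270 > 120
Round 2 — N1 seizes.
  N1 sheds 270 L/s to N19: 270 each.
    N19: 40+270 = 310 > 100
Round 3 — N19 seizes.
  N19 sheds 310 L/s: no online neighbours, lost.
No further seizures.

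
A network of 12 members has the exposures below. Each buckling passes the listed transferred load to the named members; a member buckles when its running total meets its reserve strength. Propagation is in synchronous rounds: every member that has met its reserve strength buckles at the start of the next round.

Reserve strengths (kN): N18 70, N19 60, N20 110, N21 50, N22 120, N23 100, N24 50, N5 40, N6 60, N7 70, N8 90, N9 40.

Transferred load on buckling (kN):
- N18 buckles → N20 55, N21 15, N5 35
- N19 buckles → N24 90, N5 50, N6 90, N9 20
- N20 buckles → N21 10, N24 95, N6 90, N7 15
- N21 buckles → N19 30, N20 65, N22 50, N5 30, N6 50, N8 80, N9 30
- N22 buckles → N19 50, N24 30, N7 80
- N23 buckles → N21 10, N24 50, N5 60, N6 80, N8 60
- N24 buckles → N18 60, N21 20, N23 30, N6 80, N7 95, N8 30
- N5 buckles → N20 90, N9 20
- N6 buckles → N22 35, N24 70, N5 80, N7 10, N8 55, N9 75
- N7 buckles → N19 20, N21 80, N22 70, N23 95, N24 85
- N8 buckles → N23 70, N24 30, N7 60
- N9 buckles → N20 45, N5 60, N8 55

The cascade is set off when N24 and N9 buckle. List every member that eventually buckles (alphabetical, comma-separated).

Round 1 — N24, N9 buckle (initial).
  N18: +60 → 60 < 70
  N20: +45 → 45 < 110
  N21: +20 → 20 < 50
  N23: +30 → 30 < 100
  N5: +60 → 60 ≥ 40
  N6: +80 → 80 ≥ 60
  N7: +95 → 95 ≥ 70
  N8: +30+55 → 85 < 90
Round 2 — N5, N6, N7 buckle.
  N19: +20 → 20 < 60
  N20: +90 → 135 ≥ 110
  N21: +80 → 100 ≥ 50
  N22: +35+70 → 105 < 120
  N23: +95 → 125 ≥ 100
  N8: +55 → 140 ≥ 90
Round 3 — N20, N21, N23, N8 buckle.
  N19: +30 → 50 < 60
  N22: +50 → 155 ≥ 120
Round 4 — N22 buckles.
  N19: +50 → 100 ≥ 60
Round 5 — N19 buckles.
No further bucklings.

N19, N20, N21, N22, N23, N24, N5, N6, N7, N8, N9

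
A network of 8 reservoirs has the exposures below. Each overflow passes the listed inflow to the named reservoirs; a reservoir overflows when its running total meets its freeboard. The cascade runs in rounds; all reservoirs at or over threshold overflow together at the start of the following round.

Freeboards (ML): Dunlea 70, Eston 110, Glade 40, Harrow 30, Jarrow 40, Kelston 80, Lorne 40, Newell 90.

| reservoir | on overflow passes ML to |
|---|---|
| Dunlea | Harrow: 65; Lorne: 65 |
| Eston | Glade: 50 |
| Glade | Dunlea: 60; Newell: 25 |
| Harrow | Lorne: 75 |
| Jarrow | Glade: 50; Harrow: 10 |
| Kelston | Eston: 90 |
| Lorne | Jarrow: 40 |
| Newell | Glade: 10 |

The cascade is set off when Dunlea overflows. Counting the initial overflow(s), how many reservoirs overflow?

Round 1 — Dunlea overflows (initial).
  Harrow: +65 → 65 ≥ 30
  Lorne: +65 → 65 ≥ 40
Round 2 — Harrow, Lorne overflow.
  Jarrow: +40 → 40 ≥ 40
Round 3 — Jarrow overflows.
  Glade: +50 → 50 ≥ 40
Round 4 — Glade overflows.
  Newell: +25 → 25 < 90
No further overflows.

5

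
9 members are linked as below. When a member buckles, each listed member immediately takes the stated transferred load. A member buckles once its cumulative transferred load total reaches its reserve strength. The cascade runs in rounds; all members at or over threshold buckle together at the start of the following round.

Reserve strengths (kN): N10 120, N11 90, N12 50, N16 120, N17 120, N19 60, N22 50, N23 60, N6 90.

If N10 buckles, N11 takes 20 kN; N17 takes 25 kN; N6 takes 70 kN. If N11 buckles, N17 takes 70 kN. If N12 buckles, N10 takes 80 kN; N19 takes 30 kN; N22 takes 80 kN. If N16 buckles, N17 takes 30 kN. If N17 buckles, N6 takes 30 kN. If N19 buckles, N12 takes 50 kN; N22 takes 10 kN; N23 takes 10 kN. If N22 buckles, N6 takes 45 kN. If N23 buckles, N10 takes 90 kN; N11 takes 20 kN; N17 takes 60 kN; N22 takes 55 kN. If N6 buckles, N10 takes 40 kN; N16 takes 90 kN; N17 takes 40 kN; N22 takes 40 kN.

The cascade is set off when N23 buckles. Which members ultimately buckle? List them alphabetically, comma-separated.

N22, N23

Round 1 — N23 buckles (initial).
  N10: +90 → 90 < 120
  N11: +20 → 20 < 90
  N17: +60 → 60 < 120
  N22: +55 → 55 ≥ 50
Round 2 — N22 buckles.
  N6: +45 → 45 < 90
No further bucklings.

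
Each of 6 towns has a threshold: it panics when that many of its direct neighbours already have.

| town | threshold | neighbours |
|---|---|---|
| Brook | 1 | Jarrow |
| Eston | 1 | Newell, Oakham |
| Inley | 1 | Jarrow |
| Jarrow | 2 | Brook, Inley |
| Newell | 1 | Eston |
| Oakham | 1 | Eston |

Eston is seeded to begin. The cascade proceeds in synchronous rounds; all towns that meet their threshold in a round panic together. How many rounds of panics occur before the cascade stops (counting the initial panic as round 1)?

2

Round 1 — Eston panics (initial).
Round 2 — checking thresholds:
  Newell: 1 of 1 neighbours ≥ 1, panics.
  Oakham: 1 of 1 neighbours ≥ 1, panics.
Round 3 — no new panics; cascade stops.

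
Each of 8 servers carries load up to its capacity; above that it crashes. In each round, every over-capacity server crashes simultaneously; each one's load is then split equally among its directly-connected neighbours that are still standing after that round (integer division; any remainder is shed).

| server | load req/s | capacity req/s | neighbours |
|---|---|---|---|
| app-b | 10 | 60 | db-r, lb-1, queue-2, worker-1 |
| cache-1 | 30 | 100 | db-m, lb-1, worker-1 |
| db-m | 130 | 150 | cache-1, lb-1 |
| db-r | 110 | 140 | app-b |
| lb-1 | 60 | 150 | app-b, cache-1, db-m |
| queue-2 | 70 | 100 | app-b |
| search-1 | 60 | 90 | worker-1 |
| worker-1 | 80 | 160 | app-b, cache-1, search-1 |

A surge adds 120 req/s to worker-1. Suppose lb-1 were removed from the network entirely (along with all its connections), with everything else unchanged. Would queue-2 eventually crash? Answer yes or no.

yes

With lb-1 removed:
Round 1 — worker-1 at 200 > 160. worker-1 crashes.
  worker-1 sheds 200 req/s to app-b, cache-1, search-1: 66 each (2 lost).
    app-b: 10+66 = 76 > 60
    cache-1: 30+66 = 96 ≤ 100
    search-1: 60+66 = 126 > 90
Round 2 — app-b, search-1 crash.
  app-b sheds 76 req/s to db-r, queue-2: 38 each.
    db-r: 110+38 = 148 > 140
    queue-2: 70+38 = 108 > 100
  search-1 sheds 126 req/s: no online neighbours, lost.
Round 3 — db-r, queue-2 crash.
  db-r sheds 148 req/s: no online neighbours, lost.
  queue-2 sheds 108 req/s: no online neighbours, lost.
No further crashes.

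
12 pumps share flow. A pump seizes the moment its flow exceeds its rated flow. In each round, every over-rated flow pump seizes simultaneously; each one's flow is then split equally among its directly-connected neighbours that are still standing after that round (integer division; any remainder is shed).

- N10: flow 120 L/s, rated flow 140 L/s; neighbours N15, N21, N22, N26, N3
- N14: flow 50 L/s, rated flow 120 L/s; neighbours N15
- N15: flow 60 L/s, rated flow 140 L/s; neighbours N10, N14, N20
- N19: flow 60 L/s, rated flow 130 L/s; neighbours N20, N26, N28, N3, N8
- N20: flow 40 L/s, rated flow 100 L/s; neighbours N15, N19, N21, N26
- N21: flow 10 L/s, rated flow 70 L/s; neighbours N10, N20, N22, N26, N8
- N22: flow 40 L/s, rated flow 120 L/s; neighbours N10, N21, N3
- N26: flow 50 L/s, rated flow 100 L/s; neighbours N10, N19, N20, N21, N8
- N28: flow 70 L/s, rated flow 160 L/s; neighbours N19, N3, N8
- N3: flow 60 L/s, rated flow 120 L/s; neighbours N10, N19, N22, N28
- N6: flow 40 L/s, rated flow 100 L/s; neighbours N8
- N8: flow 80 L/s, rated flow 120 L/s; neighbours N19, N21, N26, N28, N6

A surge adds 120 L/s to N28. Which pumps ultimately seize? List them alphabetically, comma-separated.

Round 1 — N28 at 190 > 160. N28 seizes.
  N28 sheds 190 L/s to N19, N3, N8: 63 each (1 lost).
    N19: 60+63 = 123 ≤ 130
    N3: 60+63 = 123 > 120
    N8: 80+63 = 143 > 120
Round 2 — N3, N8 seize.
  N3 sheds 123 L/s to N10, N19, N22: 41 each.
    N10: 120+41 = 161 > 140
    N19: 123+41 = 164 > 130
    N22: 40+41 = 81 ≤ 120
  N8 sheds 143 L/s to N19, N21, N26, N6: 35 each (3 lost).
    N19: 164+35 = 199 > 130
    N21: 10+35 = 45 ≤ 70
    N26: 50+35 = 85 ≤ 100
    N6: 40+35 = 75 ≤ 100
Round 3 — N10, N19 seize.
  N10 sheds 161 L/s to N15, N21, N22, N26: 40 each (1 lost).
    N15: 60+40 = 100 ≤ 140
    N21: 45+40 = 85 > 70
    N22: 81+40 = 121 > 120
    N26: 85+40 = 125 > 100
  N19 sheds 199 L/s to N20, N26: 99 each (1 lost).
    N20: 40+99 = 139 > 100
    N26: 125+99 = 224 > 100
Round 4 — N20, N21, N22, N26 seize.
  N20 sheds 139 L/s to N15: 139 each.
    N15: 100+139 = 239 > 140
  N21 sheds 85 L/s: no online neighbours, lost.
  N22 sheds 121 L/s: no online neighbours, lost.
  N26 sheds 224 L/s: no online neighbours, lost.
Round 5 — N15 seizes.
  N15 sheds 239 L/s to N14: 239 each.
    N14: 50+239 = 289 > 120
Round 6 — N14 seizes.
  N14 sheds 289 L/s: no online neighbours, lost.
No further seizures.

N10, N14, N15, N19, N20, N21, N22, N26, N28, N3, N8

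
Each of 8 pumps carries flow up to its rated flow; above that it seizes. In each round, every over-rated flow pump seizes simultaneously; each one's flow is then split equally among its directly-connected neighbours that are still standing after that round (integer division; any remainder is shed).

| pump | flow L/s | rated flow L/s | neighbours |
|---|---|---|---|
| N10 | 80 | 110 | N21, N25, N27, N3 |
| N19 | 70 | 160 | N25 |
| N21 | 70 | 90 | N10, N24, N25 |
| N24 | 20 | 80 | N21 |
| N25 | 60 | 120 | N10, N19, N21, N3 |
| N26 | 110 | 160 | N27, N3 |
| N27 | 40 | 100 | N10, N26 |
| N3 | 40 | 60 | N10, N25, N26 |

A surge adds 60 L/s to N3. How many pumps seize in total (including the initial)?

6

Round 1 — N3 at 100 > 60. N3 seizes.
  N3 sheds 100 L/s to N10, N25, N26: 33 each (1 lost).
    N10: 80+33 = 113 > 110
    N25: 60+33 = 93 ≤ 120
    N26: 110+33 = 143 ≤ 160
Round 2 — N10 seizes.
  N10 sheds 113 L/s to N21, N25, N27: 37 each (2 lost).
    N21: 70+37 = 107 > 90
    N25: 93+37 = 130 > 120
    N27: 40+37 = 77 ≤ 100
Round 3 — N21, N25 seize.
  N21 sheds 107 L/s to N24: 107 each.
    N24: 20+107 = 127 > 80
  N25 sheds 130 L/s to N19: 130 each.
    N19: 70+130 = 200 > 160
Round 4 — N19, N24 seize.
  N19 sheds 200 L/s: no online neighbours, lost.
  N24 sheds 127 L/s: no online neighbours, lost.
No further seizures.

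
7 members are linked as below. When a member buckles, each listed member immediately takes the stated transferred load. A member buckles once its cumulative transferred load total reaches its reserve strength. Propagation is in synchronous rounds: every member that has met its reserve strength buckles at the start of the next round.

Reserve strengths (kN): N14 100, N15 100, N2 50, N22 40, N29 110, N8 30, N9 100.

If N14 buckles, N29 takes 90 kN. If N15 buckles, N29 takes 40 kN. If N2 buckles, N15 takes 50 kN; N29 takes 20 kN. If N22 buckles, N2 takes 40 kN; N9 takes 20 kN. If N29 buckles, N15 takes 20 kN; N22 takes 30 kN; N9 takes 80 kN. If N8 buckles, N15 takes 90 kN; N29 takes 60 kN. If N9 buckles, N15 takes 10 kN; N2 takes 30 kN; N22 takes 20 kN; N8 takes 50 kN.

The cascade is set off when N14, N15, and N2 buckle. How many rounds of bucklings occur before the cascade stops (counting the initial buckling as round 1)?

2

Round 1 — N14, N15, N2 buckle (initial).
  N29: +90+40+20 → 150 ≥ 110
Round 2 — N29 buckles.
  N22: +30 → 30 < 40
  N9: +80 → 80 < 100
No further bucklings.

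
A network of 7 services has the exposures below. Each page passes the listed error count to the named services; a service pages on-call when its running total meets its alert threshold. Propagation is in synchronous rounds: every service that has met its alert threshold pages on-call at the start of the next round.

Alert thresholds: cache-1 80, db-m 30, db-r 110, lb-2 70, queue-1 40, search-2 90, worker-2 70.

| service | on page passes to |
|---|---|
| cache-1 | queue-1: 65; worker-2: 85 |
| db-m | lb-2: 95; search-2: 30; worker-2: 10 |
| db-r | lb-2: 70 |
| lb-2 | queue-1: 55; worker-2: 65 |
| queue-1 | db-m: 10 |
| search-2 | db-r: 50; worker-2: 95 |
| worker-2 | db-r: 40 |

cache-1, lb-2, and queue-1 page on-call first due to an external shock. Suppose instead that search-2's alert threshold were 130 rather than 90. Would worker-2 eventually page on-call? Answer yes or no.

yes

With search-2's alert threshold at 130:
Round 1 — cache-1, lb-2, queue-1 page on-call (initial).
  db-m: +10 → 10 < 30
  worker-2: +85+65 → 150 ≥ 70
Round 2 — worker-2 pages on-call.
  db-r: +40 → 40 < 110
No further pages.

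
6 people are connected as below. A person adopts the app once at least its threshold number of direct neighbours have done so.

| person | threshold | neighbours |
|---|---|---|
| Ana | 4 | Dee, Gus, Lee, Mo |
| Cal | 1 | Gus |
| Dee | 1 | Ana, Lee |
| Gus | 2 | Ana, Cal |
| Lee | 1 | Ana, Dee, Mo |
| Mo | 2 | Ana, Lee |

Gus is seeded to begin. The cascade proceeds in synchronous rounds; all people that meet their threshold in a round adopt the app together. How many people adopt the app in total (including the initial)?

Round 1 — Gus adopts the app (initial).
Round 2 — checking thresholds:
  Ana: 1 of 4 neighbours < 4, below threshold.
  Cal: 1 of 1 neighbours ≥ 1, adopts the app.
Round 3 — no new adoptions; cascade stops.

2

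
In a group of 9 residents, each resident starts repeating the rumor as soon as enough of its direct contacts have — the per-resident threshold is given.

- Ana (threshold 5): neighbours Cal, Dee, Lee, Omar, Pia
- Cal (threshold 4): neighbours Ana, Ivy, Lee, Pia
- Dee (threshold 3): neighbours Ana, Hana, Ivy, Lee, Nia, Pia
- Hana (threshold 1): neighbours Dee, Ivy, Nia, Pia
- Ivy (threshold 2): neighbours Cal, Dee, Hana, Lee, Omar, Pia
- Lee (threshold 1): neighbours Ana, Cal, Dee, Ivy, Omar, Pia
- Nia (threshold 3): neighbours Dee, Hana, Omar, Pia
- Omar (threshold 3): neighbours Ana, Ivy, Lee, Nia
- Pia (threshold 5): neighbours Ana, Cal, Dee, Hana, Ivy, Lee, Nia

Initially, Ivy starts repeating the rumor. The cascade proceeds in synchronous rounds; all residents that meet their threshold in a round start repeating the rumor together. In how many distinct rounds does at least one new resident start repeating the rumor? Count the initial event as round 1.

Round 1 — Ivy starts repeating the rumor (initial).
Round 2 — checking thresholds:
  Cal: 1 of 4 neighbours < 4, below threshold.
  Dee: 1 of 6 neighbours < 3, below threshold.
  Hana: 1 of 4 neighbours ≥ 1, starts repeating the rumor.
  Lee: 1 of 6 neighbours ≥ 1, starts repeating the rumor.
  Omar: 1 of 4 neighbours < 3, below threshold.
  Pia: 1 of 7 neighbours < 5, below threshold.
Round 3 — checking thresholds:
  Ana: 1 of 5 neighbours < 5, below threshold.
  Cal: 2 of 4 neighbours < 4, below threshold.
  Dee: 3 of 6 neighbours ≥ 3, starts repeating the rumor.
  Nia: 1 of 4 neighbours < 3, below threshold.
  Omar: 2 of 4 neighbours < 3, below threshold.
  Pia: 3 of 7 neighbours < 5, below threshold.
Round 4 — no new spreads; cascade stops.

3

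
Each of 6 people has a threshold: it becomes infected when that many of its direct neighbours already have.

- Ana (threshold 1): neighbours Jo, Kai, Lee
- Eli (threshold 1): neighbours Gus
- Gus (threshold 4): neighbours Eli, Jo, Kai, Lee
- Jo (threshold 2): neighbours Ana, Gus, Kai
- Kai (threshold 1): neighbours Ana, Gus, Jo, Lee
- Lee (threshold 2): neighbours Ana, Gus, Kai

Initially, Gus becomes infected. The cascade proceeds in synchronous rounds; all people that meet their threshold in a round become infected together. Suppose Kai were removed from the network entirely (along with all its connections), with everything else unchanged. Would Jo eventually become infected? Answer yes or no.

no

With Kai removed:
Round 1 — Gus becomes infected (initial).
Round 2 — checking thresholds:
  Eli: 1 of 1 neighbours ≥ 1, becomes infected.
  Jo: 1 of 2 neighbours < 2, not yet.
  Lee: 1 of 2 neighbours < 2, not yet.
Round 3 — no new infections; cascade stops.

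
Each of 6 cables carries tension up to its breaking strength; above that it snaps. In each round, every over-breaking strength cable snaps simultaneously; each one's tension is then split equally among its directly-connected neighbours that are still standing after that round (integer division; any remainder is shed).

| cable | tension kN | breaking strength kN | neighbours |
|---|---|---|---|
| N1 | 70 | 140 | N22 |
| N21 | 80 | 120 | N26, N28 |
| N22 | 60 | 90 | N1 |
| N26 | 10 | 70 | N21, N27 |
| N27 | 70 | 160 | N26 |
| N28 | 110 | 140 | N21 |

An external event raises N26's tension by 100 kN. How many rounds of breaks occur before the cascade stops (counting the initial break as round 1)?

Round 1 — N26 at 110 > 70. N26 snaps.
  N26 sheds 110 kN to N21, N27: 55 each.
    N21: 80+55 = 135 > 120
    N27: 70+55 = 125 ≤ 160
Round 2 — N21 snaps.
  N21 sheds 135 kN to N28: 135 each.
    N28: 110+135 = 245 > 140
Round 3 — N28 snaps.
  N28 sheds 245 kN: no online neighbours, lost.
No further breaks.

3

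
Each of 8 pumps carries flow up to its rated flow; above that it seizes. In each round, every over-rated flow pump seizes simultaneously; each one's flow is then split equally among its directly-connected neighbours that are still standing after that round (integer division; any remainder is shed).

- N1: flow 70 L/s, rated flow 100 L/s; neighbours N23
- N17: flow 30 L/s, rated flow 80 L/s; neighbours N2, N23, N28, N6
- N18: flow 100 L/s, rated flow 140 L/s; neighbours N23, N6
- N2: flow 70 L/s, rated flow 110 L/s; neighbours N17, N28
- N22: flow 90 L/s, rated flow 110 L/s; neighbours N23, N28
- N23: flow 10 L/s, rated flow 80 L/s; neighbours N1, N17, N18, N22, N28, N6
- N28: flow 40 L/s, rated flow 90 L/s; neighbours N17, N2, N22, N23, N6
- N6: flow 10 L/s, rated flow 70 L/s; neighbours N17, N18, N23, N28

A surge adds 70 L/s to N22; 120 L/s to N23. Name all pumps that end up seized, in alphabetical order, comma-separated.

N17, N18, N2, N22, N23, N28, N6

Round 1 — N22 at 160 > 110; N23 at 130 > 80. N22, N23 seize.
  N22 sheds 160 L/s to N28: 160 each.
    N28: 40+160 = 200 > 90
  N23 sheds 130 L/s to N1, N17, N18, N28, N6: 26 each.
    N1: 70+26 = 96 ≤ 100
    N17: 30+26 = 56 ≤ 80
    N18: 100+26 = 126 ≤ 140
    N28: 200+26 = 226 > 90
    N6: 10+26 = 36 ≤ 70
Round 2 — N28 seizes.
  N28 sheds 226 L/s to N17, N2, N6: 75 each (1 lost).
    N17: 56+75 = 131 > 80
    N2: 70+75 = 145 > 110
    N6: 36+75 = 111 > 70
Round 3 — N17, N2, N6 seize.
  N17 sheds 131 L/s: no online neighbours, lost.
  N2 sheds 145 L/s: no online neighbours, lost.
  N6 sheds 111 L/s to N18: 111 each.
    N18: 126+111 = 237 > 140
Round 4 — N18 seizes.
  N18 sheds 237 L/s: no online neighbours, lost.
No further seizures.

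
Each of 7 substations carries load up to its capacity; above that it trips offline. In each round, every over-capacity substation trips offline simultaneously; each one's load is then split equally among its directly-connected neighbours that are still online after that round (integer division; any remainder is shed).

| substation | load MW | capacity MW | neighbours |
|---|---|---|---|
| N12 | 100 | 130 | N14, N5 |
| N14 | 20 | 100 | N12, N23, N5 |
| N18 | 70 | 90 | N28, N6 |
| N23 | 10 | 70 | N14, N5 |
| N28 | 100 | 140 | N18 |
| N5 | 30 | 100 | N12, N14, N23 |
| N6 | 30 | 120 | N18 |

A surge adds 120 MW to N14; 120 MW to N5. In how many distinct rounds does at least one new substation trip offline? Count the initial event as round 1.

2

Round 1 — N14 at 140 > 100; N5 at 150 > 100. N14, N5 trip offline.
  N14 sheds 140 MW to N12, N23: 70 each.
    N12: 100+70 = 170 > 130
    N23: 10+70 = 80 > 70
  N5 sheds 150 MW to N12, N23: 75 each.
    N12: 170+75 = 245 > 130
    N23: 80+75 = 155 > 70
Round 2 — N12, N23 trip offline.
  N12 sheds 245 MW: no online neighbours, lost.
  N23 sheds 155 MW: no online neighbours, lost.
No further trips.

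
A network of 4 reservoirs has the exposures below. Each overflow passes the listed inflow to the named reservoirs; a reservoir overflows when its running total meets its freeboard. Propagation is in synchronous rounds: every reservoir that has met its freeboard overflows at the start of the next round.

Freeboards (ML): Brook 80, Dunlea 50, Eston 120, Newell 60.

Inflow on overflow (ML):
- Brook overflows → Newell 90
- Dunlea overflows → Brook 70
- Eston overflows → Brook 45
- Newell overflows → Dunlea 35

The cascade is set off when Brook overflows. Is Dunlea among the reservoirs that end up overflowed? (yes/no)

Round 1 — Brook overflows (initial).
  Newell: +90 → 90 ≥ 60
Round 2 — Newell overflows.
  Dunlea: +35 → 35 < 50
No further overflows.

no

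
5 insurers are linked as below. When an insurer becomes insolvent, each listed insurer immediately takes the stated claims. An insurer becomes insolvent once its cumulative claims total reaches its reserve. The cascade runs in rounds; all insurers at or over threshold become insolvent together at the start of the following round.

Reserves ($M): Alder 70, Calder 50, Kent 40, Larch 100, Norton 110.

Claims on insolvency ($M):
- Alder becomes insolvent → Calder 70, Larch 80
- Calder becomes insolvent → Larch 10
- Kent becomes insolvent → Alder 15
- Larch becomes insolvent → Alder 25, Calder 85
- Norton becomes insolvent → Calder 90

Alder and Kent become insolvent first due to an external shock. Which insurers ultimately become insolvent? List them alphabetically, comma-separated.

Alder, Calder, Kent

Round 1 — Alder, Kent become insolvent (initial).
  Calder: +70 → 70 ≥ 50
  Larch: +80 → 80 < 100
Round 2 — Calder becomes insolvent.
  Larch: +10 → 90 < 100
No further insolvencies.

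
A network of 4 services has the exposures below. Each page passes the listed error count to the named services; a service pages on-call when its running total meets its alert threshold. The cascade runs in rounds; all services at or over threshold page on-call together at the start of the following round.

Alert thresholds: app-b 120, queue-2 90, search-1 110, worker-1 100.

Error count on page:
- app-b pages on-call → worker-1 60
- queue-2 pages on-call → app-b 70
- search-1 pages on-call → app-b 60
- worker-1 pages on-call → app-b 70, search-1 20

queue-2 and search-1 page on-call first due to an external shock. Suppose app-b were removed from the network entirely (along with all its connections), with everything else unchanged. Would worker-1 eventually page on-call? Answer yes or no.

no

With app-b removed:
Round 1 — queue-2, search-1 page on-call (initial).
No further pages.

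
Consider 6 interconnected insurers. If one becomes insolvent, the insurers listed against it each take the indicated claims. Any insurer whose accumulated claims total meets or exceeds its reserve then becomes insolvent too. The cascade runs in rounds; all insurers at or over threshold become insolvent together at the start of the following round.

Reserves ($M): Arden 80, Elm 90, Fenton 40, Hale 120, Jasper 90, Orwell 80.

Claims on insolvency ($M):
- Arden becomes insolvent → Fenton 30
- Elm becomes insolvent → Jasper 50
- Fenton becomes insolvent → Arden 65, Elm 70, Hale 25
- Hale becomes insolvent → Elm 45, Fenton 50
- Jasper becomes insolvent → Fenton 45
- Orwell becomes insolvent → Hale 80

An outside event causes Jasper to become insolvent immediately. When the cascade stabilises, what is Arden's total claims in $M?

Round 1 — Jasper becomes insolvent (initial).
  Fenton: +45 → 45 ≥ 40
Round 2 — Fenton becomes insolvent.
  Arden: +65 → 65 < 80
  Elm: +70 → 70 < 90
  Hale: +25 → 25 < 120
No further insolvencies.

65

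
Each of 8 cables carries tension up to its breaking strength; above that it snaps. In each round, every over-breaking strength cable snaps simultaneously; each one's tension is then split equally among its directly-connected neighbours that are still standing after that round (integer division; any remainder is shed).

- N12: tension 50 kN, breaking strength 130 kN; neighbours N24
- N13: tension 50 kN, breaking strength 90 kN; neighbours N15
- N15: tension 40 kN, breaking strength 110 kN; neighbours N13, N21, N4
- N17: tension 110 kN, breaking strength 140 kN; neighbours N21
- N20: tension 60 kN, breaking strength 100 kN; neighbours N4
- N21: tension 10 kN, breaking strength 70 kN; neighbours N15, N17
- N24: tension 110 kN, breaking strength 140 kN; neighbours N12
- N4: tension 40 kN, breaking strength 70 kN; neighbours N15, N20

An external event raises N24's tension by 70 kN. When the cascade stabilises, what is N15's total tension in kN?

40

Round 1 — N24 at 180 > 140. N24 snaps.
  N24 sheds 180 kN to N12: 180 each.
    N12: 50+180 = 230 > 130
Round 2 — N12 snaps.
  N12 sheds 230 kN: no online neighbours, lost.
No further breaks.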